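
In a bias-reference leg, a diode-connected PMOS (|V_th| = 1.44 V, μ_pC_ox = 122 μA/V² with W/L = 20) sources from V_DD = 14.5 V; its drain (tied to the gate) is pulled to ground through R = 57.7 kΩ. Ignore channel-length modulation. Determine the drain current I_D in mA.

With gate tied to drain, V_SG = V_SD ≥ V_SG − |V_th|, so the device is in saturation.
k_p = μ_pC_ox · (W/L) = 2.44 mA/V².
KCL at the drain: ½ k_p (V_SG − |V_th|)² = (V_DD − V_SG)/R.
Let x = V_SG − 1.44. Then 70.4 x² + x − 13.06 = 0, giving x = 0.424 V (positive root), so V_SG = 1.86 V.
I_D = (V_DD − V_SG)/R = (14.5 − 1.86) / 57.7 = 0.219 mA.

I_D = 0.219 mA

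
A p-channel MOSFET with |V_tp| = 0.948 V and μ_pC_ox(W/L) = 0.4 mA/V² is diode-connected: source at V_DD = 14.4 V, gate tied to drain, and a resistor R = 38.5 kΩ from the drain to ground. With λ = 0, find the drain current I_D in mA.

With gate tied to drain, V_SG = V_SD ≥ V_SG − |V_tp|, so the device is in saturation.
KCL at the drain: ½ k_p (V_SG − |V_tp|)² = (V_DD − V_SG)/R.
Let x = V_SG − 0.948. Then 7.7 x² + x − 13.45 = 0, giving x = 1.26 V (positive root), so V_SG = 2.21 V.
I_D = (V_DD − V_SG)/R = (14.4 − 2.21) / 38.5 = 0.317 mA.

I_D = 0.317 mA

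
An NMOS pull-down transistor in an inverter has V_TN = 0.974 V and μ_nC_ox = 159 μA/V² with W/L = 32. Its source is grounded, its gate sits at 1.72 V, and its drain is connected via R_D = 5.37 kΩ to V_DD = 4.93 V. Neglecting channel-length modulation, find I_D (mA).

I_D = 0.866 mA

V_GS = V_G = 1.72 V, so V_ov = 1.72 − 0.974 = 0.746 V.
k_n = μ_nC_ox · (W/L) = 5.088 mA/V².
Assume saturation: I_D = ½ k_n V_ov² = 0.5 × 5.088 × 0.746² = 1.42 mA, giving V_DS = V_DD − I_D R_D = 4.93 − 1.42 × 5.37 = -2.67 V.
But -2.67 V < V_ov = 0.746 V, so the device is actually in triode.
In triode I_D = k_n[V_ov V_DS − ½ V_DS²] and I_D = (V_DD − V_DS)/R_D. Equating: 13.7 V_DS² − 21.38 V_DS + 4.93 = 0, giving V_DS = 0.281 V (the root below V_ov).
I_D = (4.93 − 0.281) / 5.37 = 0.866 mA.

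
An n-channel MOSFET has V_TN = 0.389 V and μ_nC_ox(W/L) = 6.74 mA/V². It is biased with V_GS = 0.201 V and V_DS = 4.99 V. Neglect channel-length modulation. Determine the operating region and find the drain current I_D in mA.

V_GS = 0.201 V < V_TN = 0.389 V, so the transistor is in cutoff.

Cutoff; I_D = 0 mA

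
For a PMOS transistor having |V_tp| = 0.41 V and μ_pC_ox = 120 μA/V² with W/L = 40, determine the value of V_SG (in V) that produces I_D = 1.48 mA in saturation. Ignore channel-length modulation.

k_p = μ_pC_ox · (W/L) = 4.8 mA/V².
In saturation I_D = ½ k_p (V_SG − |V_tp|)², so V_SG − |V_tp| = √(2 I_D / k_p) = √(2 × 1.48 / 4.8) = 0.785 V.
V_SG = 0.41 + 0.785 = 1.2 V.

V_SG = 1.20 V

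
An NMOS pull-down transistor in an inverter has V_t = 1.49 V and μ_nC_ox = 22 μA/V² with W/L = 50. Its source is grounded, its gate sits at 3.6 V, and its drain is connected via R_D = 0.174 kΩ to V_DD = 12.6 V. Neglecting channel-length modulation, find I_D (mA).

I_D = 2.45 mA

V_GS = V_G = 3.6 V, so V_ov = 3.6 − 1.49 = 2.11 V.
k_n = μ_nC_ox · (W/L) = 1.1 mA/V².
Assume saturation: I_D = ½ k_n V_ov² = 0.5 × 1.1 × 2.11² = 2.45 mA, giving V_DS = V_DD − I_D R_D = 12.6 − 2.45 × 0.174 = 12.2 V.
V_DS = 12.2 V ≥ V_ov = 2.11 V, confirming saturation.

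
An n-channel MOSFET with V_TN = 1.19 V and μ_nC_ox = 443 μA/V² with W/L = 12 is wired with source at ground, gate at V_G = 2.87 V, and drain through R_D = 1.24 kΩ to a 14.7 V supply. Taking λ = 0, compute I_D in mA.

V_GS = V_G = 2.87 V, so V_ov = 2.87 − 1.19 = 1.68 V.
k_n = μ_nC_ox · (W/L) = 5.316 mA/V².
Assume saturation: I_D = ½ k_n V_ov² = 0.5 × 5.316 × 1.68² = 7.5 mA, giving V_DS = V_DD − I_D R_D = 14.7 − 7.5 × 1.24 = 5.4 V.
V_DS = 5.4 V ≥ V_ov = 1.68 V, confirming saturation.

I_D = 7.50 mA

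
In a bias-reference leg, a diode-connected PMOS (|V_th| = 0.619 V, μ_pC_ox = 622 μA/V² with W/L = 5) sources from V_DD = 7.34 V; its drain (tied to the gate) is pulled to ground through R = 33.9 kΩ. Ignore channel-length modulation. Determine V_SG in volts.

V_SG = 0.967 V

With gate tied to drain, V_SG = V_SD ≥ V_SG − |V_th|, so the device is in saturation.
k_p = μ_pC_ox · (W/L) = 3.11 mA/V².
KCL at the drain: ½ k_p (V_SG − |V_th|)² = (V_DD − V_SG)/R.
Let x = V_SG − 0.619. Then 52.7 x² + x − 6.721 = 0, giving x = 0.348 V (positive root), so V_SG = 0.967 V.
I_D = (V_DD − V_SG)/R = (7.34 − 0.967) / 33.9 = 0.188 mA.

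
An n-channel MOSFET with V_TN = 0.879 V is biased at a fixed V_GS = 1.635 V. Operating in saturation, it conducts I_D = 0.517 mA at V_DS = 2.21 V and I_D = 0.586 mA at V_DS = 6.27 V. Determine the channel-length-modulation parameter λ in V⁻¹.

λ = 0.0354 V⁻¹

With V_GS fixed, I_D ∝ (1 + λ V_DS) in saturation, so I_D2/I_D1 = (1 + λ V_DS2)/(1 + λ V_DS1).
0.586/0.517 = 1.133 = (1 + 6.27 λ)/(1 + 2.21 λ).
Solving: λ (I_D1 V_DS2 − I_D2 V_DS1) = I_D2 − I_D1, so λ = (0.586 − 0.517) / (0.517 × 6.27 − 0.586 × 2.21) = 0.069 / 1.95 = 0.0354 V⁻¹.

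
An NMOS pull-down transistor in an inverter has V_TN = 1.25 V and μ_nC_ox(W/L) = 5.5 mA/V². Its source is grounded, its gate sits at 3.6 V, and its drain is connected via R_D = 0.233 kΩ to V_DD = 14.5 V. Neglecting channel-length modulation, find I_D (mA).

I_D = 15.2 mA

V_GS = V_G = 3.6 V, so V_ov = 3.6 − 1.25 = 2.35 V.
Assume saturation: I_D = ½ k_n V_ov² = 0.5 × 5.5 × 2.35² = 15.2 mA, giving V_DS = V_DD − I_D R_D = 14.5 − 15.2 × 0.233 = 11 V.
V_DS = 11 V ≥ V_ov = 2.35 V, confirming saturation.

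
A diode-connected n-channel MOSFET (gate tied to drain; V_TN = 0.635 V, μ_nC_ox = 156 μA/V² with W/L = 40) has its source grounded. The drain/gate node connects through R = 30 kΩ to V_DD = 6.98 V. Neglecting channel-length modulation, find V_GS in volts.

V_GS = 0.890 V

With gate tied to drain, V_GS = V_DS ≥ V_GS − V_TN, so the device is in saturation.
k_n = μ_nC_ox · (W/L) = 6.24 mA/V².
KCL at the drain: ½ k_n (V_GS − V_TN)² = (V_DD − V_GS)/R.
Let x = V_GS − 0.635. Then 93.6 x² + x − 6.345 = 0, giving x = 0.255 V (positive root), so V_GS = 0.89 V.
I_D = (V_DD − V_GS)/R = (6.98 − 0.89) / 30 = 0.203 mA.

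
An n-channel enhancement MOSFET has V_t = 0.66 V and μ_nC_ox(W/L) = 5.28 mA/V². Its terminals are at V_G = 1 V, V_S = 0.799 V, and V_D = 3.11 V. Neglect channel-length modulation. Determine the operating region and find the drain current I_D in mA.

Cutoff; I_D = 0 mA

V_GS = V_G − V_S = 1 − 0.799 = 0.201 V; V_DS = V_D − V_S = 3.11 − 0.799 = 2.31 V.
V_GS = 0.201 V < V_t = 0.66 V, so the transistor is in cutoff.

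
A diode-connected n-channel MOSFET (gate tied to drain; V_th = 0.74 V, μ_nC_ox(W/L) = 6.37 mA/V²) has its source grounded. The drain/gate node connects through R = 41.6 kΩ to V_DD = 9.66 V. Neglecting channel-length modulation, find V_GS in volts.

With gate tied to drain, V_GS = V_DS ≥ V_GS − V_th, so the device is in saturation.
KCL at the drain: ½ k_n (V_GS − V_th)² = (V_DD − V_GS)/R.
Let x = V_GS − 0.74. Then 132 x² + x − 8.92 = 0, giving x = 0.256 V (positive root), so V_GS = 0.996 V.
I_D = (V_DD − V_GS)/R = (9.66 − 0.996) / 41.6 = 0.208 mA.

V_GS = 0.996 V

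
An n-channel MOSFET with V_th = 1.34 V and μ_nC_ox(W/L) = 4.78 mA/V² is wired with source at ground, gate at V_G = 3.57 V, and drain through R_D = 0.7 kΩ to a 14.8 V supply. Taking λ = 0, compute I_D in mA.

V_GS = V_G = 3.57 V, so V_ov = 3.57 − 1.34 = 2.23 V.
Assume saturation: I_D = ½ k_n V_ov² = 0.5 × 4.78 × 2.23² = 11.9 mA, giving V_DS = V_DD − I_D R_D = 14.8 − 11.9 × 0.7 = 6.48 V.
V_DS = 6.48 V ≥ V_ov = 2.23 V, confirming saturation.

I_D = 11.9 mA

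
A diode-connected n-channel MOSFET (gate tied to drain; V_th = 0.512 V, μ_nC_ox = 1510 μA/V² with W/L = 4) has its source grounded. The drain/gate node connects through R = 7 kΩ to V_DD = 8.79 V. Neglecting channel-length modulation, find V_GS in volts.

With gate tied to drain, V_GS = V_DS ≥ V_GS − V_th, so the device is in saturation.
k_n = μ_nC_ox · (W/L) = 6.04 mA/V².
KCL at the drain: ½ k_n (V_GS − V_th)² = (V_DD − V_GS)/R.
Let x = V_GS − 0.512. Then 21.1 x² + x − 8.278 = 0, giving x = 0.603 V (positive root), so V_GS = 1.11 V.
I_D = (V_DD − V_GS)/R = (8.79 − 1.11) / 7 = 1.1 mA.

V_GS = 1.11 V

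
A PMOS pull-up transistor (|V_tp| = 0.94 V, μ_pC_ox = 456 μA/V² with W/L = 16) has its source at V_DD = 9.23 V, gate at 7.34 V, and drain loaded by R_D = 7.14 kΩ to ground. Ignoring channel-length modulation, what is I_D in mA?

V_SG = V_DD − V_G = 9.23 − 7.34 = 1.89 V, so V_ov = 1.89 − 0.94 = 0.95 V.
k_p = μ_pC_ox · (W/L) = 7.296 mA/V².
Assume saturation: I_D = ½ k_p V_ov² = 0.5 × 7.296 × 0.95² = 3.29 mA, giving V_SD = V_DD − I_D R_D = 9.23 − 3.29 × 7.14 = -14.3 V.
But -14.3 V < V_ov = 0.95 V, so the device is actually in triode.
In triode I_D = k_p[V_ov V_SD − ½ V_SD²] and I_D = (V_DD − V_SD)/R_D. Equating: 26 V_SD² − 50.49 V_SD + 9.23 = 0, giving V_SD = 0.204 V (the root below V_ov).
I_D = (9.23 − 0.204) / 7.14 = 1.26 mA.

I_D = 1.26 mA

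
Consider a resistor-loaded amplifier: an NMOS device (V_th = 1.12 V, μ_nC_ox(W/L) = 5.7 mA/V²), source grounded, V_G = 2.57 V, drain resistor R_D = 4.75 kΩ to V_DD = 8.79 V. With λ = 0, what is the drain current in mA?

V_GS = V_G = 2.57 V, so V_ov = 2.57 − 1.12 = 1.45 V.
Assume saturation: I_D = ½ k_n V_ov² = 0.5 × 5.7 × 1.45² = 5.99 mA, giving V_DS = V_DD − I_D R_D = 8.79 − 5.99 × 4.75 = -19.7 V.
But -19.7 V < V_ov = 1.45 V, so the device is actually in triode.
In triode I_D = k_n[V_ov V_DS − ½ V_DS²] and I_D = (V_DD − V_DS)/R_D. Equating: 13.5 V_DS² − 40.26 V_DS + 8.79 = 0, giving V_DS = 0.237 V (the root below V_ov).
I_D = (8.79 − 0.237) / 4.75 = 1.8 mA.

I_D = 1.80 mA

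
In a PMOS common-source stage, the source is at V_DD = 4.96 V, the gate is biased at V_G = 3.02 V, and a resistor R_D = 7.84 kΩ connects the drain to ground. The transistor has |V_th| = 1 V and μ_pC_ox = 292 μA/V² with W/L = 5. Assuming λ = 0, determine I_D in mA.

V_SG = V_DD − V_G = 4.96 − 3.02 = 1.94 V, so V_ov = 1.94 − 1 = 0.94 V.
k_p = μ_pC_ox · (W/L) = 1.46 mA/V².
Assume saturation: I_D = ½ k_p V_ov² = 0.5 × 1.46 × 0.94² = 0.645 mA, giving V_SD = V_DD − I_D R_D = 4.96 − 0.645 × 7.84 = -0.097 V.
But -0.097 V < V_ov = 0.94 V, so the device is actually in triode.
In triode I_D = k_p[V_ov V_SD − ½ V_SD²] and I_D = (V_DD − V_SD)/R_D. Equating: 5.72 V_SD² − 11.76 V_SD + 4.96 = 0, giving V_SD = 0.593 V (the root below V_ov).
I_D = (4.96 − 0.593) / 7.84 = 0.557 mA.

I_D = 0.557 mA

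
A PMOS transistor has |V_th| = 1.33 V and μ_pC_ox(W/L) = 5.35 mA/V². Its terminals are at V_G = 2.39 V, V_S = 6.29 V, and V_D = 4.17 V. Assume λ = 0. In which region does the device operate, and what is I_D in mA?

V_SG = V_S − V_G = 6.29 − 2.39 = 3.9 V; V_SD = V_S − V_D = 6.29 − 4.17 = 2.12 V.
V_ov = V_SG − |V_th| = 3.9 − 1.33 = 2.57 V.
Since V_SD = 2.12 V < V_ov = 2.57 V, the device is in the triode region.
I_D = k_p [V_ov · V_SD − ½ V_SD²] = 5.35 × [2.57 × 2.12 − 0.5 × 2.12²] = 17.1 mA.

Triode; I_D = 17.1 mA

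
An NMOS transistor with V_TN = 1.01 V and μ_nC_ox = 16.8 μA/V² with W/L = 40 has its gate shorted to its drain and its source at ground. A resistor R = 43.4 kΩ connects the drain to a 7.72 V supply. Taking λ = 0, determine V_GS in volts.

V_GS = 1.65 V

With gate tied to drain, V_GS = V_DS ≥ V_GS − V_TN, so the device is in saturation.
k_n = μ_nC_ox · (W/L) = 0.672 mA/V².
KCL at the drain: ½ k_n (V_GS − V_TN)² = (V_DD − V_GS)/R.
Let x = V_GS − 1.01. Then 14.6 x² + x − 6.71 = 0, giving x = 0.645 V (positive root), so V_GS = 1.65 V.
I_D = (V_DD − V_GS)/R = (7.72 − 1.65) / 43.4 = 0.14 mA.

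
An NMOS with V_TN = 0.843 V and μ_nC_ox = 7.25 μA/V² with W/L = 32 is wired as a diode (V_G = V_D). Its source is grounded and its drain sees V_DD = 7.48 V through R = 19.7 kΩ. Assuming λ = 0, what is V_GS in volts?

V_GS = 2.34 V

With gate tied to drain, V_GS = V_DS ≥ V_GS − V_TN, so the device is in saturation.
k_n = μ_nC_ox · (W/L) = 0.232 mA/V².
KCL at the drain: ½ k_n (V_GS − V_TN)² = (V_DD − V_GS)/R.
Let x = V_GS − 0.843. Then 2.29 x² + x − 6.637 = 0, giving x = 1.5 V (positive root), so V_GS = 2.34 V.
I_D = (V_DD − V_GS)/R = (7.48 − 2.34) / 19.7 = 0.261 mA.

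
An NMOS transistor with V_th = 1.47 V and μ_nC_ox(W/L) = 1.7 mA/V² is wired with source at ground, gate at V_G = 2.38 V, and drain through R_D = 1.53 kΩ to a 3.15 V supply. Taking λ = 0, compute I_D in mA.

I_D = 0.704 mA

V_GS = V_G = 2.38 V, so V_ov = 2.38 − 1.47 = 0.91 V.
Assume saturation: I_D = ½ k_n V_ov² = 0.5 × 1.7 × 0.91² = 0.704 mA, giving V_DS = V_DD − I_D R_D = 3.15 − 0.704 × 1.53 = 2.07 V.
V_DS = 2.07 V ≥ V_ov = 0.91 V, confirming saturation.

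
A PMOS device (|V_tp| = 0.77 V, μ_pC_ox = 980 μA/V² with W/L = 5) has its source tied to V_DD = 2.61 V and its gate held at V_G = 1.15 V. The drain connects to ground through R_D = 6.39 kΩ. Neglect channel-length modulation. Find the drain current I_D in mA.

V_SG = V_DD − V_G = 2.61 − 1.15 = 1.46 V, so V_ov = 1.46 − 0.77 = 0.69 V.
k_p = μ_pC_ox · (W/L) = 4.9 mA/V².
Assume saturation: I_D = ½ k_p V_ov² = 0.5 × 4.9 × 0.69² = 1.17 mA, giving V_SD = V_DD − I_D R_D = 2.61 − 1.17 × 6.39 = -4.84 V.
But -4.84 V < V_ov = 0.69 V, so the device is actually in triode.
In triode I_D = k_p[V_ov V_SD − ½ V_SD²] and I_D = (V_DD − V_SD)/R_D. Equating: 15.7 V_SD² − 22.6 V_SD + 2.61 = 0, giving V_SD = 0.127 V (the root below V_ov).
I_D = (2.61 − 0.127) / 6.39 = 0.389 mA.

I_D = 0.389 mA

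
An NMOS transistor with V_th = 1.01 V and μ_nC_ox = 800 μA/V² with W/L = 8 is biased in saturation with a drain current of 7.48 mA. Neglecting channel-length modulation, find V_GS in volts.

k_n = μ_nC_ox · (W/L) = 6.4 mA/V².
In saturation I_D = ½ k_n (V_GS − V_th)², so V_GS − V_th = √(2 I_D / k_n) = √(2 × 7.48 / 6.4) = 1.53 V.
V_GS = 1.01 + 1.53 = 2.54 V.

V_GS = 2.54 V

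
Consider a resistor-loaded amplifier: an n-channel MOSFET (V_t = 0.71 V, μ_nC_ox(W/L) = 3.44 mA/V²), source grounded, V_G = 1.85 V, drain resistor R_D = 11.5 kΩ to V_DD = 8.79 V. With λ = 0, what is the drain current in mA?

V_GS = V_G = 1.85 V, so V_ov = 1.85 − 0.71 = 1.14 V.
Assume saturation: I_D = ½ k_n V_ov² = 0.5 × 3.44 × 1.14² = 2.24 mA, giving V_DS = V_DD − I_D R_D = 8.79 − 2.24 × 11.5 = -16.9 V.
But -16.9 V < V_ov = 1.14 V, so the device is actually in triode.
In triode I_D = k_n[V_ov V_DS − ½ V_DS²] and I_D = (V_DD − V_DS)/R_D. Equating: 19.8 V_DS² − 46.1 V_DS + 8.79 = 0, giving V_DS = 0.21 V (the root below V_ov).
I_D = (8.79 − 0.21) / 11.5 = 0.746 mA.

I_D = 0.746 mA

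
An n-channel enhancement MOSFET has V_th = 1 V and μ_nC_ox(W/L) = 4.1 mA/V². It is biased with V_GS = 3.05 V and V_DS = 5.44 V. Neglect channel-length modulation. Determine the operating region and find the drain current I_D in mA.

Saturation; I_D = 8.62 mA

V_ov = V_GS − V_th = 3.05 − 1 = 2.05 V.
Since V_DS = 5.44 V ≥ V_ov = 2.05 V, the device is in saturation.
I_D = ½ k_n V_ov² = 0.5 × 4.1 × 2.05² = 8.62 mA.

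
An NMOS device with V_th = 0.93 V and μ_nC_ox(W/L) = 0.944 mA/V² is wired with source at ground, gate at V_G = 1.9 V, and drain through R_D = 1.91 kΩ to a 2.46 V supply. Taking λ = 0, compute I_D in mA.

I_D = 0.444 mA

V_GS = V_G = 1.9 V, so V_ov = 1.9 − 0.93 = 0.97 V.
Assume saturation: I_D = ½ k_n V_ov² = 0.5 × 0.944 × 0.97² = 0.444 mA, giving V_DS = V_DD − I_D R_D = 2.46 − 0.444 × 1.91 = 1.61 V.
V_DS = 1.61 V ≥ V_ov = 0.97 V, confirming saturation.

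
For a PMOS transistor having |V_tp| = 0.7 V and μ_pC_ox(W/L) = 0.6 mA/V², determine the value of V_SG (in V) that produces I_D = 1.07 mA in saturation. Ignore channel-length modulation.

V_SG = 2.59 V

In saturation I_D = ½ k_p (V_SG − |V_tp|)², so V_SG − |V_tp| = √(2 I_D / k_p) = √(2 × 1.07 / 0.6) = 1.89 V.
V_SG = 0.7 + 1.89 = 2.59 V.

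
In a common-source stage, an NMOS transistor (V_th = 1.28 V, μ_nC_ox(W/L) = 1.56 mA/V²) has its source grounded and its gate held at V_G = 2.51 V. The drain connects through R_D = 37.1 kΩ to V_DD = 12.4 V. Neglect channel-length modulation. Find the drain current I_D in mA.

V_GS = V_G = 2.51 V, so V_ov = 2.51 − 1.28 = 1.23 V.
Assume saturation: I_D = ½ k_n V_ov² = 0.5 × 1.56 × 1.23² = 1.18 mA, giving V_DS = V_DD − I_D R_D = 12.4 − 1.18 × 37.1 = -31.4 V.
But -31.4 V < V_ov = 1.23 V, so the device is actually in triode.
In triode I_D = k_n[V_ov V_DS − ½ V_DS²] and I_D = (V_DD − V_DS)/R_D. Equating: 28.9 V_DS² − 72.19 V_DS + 12.4 = 0, giving V_DS = 0.186 V (the root below V_ov).
I_D = (12.4 − 0.186) / 37.1 = 0.329 mA.

I_D = 0.329 mA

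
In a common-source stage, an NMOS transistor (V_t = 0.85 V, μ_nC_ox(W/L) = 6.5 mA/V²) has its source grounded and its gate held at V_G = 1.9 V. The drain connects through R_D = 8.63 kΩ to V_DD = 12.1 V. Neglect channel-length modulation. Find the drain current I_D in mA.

V_GS = V_G = 1.9 V, so V_ov = 1.9 − 0.85 = 1.05 V.
Assume saturation: I_D = ½ k_n V_ov² = 0.5 × 6.5 × 1.05² = 3.58 mA, giving V_DS = V_DD − I_D R_D = 12.1 − 3.58 × 8.63 = -18.8 V.
But -18.8 V < V_ov = 1.05 V, so the device is actually in triode.
In triode I_D = k_n[V_ov V_DS − ½ V_DS²] and I_D = (V_DD − V_DS)/R_D. Equating: 28 V_DS² − 59.9 V_DS + 12.1 = 0, giving V_DS = 0.226 V (the root below V_ov).
I_D = (12.1 − 0.226) / 8.63 = 1.38 mA.

I_D = 1.38 mA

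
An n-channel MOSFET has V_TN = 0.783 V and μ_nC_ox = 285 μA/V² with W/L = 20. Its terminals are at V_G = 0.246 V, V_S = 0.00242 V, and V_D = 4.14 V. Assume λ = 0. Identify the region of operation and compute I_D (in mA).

Cutoff; I_D = 0 mA

V_GS = V_G − V_S = 0.246 − 0.00242 = 0.244 V; V_DS = V_D − V_S = 4.14 − 0.00242 = 4.14 V.
V_GS = 0.244 V < V_TN = 0.783 V, so the transistor is in cutoff.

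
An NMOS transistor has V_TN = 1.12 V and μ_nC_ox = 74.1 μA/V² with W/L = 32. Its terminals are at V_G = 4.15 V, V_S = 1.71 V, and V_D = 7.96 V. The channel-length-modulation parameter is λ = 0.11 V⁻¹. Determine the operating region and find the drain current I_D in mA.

Saturation; I_D = 3.49 mA

V_GS = V_G − V_S = 4.15 − 1.71 = 2.44 V; V_DS = V_D − V_S = 7.96 − 1.71 = 6.25 V.
k_n = μ_nC_ox · (W/L) = 2.371 mA/V².
V_ov = V_GS − V_TN = 2.44 − 1.12 = 1.32 V.
Since V_DS = 6.25 V ≥ V_ov = 1.32 V, the device is in saturation.
I_D = ½ k_n V_ov² (1 + λ V_DS) = 0.5 × 2.371 × 1.32² × (1 + 0.11 × 6.25) = 3.49 mA.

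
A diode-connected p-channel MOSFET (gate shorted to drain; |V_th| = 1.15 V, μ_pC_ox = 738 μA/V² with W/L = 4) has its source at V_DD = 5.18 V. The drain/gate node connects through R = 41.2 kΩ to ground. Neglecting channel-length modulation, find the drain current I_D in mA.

With gate tied to drain, V_SG = V_SD ≥ V_SG − |V_th|, so the device is in saturation.
k_p = μ_pC_ox · (W/L) = 2.952 mA/V².
KCL at the drain: ½ k_p (V_SG − |V_th|)² = (V_DD − V_SG)/R.
Let x = V_SG − 1.15. Then 60.8 x² + x − 4.03 = 0, giving x = 0.249 V (positive root), so V_SG = 1.4 V.
I_D = (V_DD − V_SG)/R = (5.18 − 1.4) / 41.2 = 0.0918 mA.

I_D = 0.0918 mA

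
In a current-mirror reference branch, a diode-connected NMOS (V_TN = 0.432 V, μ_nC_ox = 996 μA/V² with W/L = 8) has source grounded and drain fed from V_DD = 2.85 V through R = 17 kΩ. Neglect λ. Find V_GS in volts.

V_GS = 0.614 V

With gate tied to drain, V_GS = V_DS ≥ V_GS − V_TN, so the device is in saturation.
k_n = μ_nC_ox · (W/L) = 7.968 mA/V².
KCL at the drain: ½ k_n (V_GS − V_TN)² = (V_DD − V_GS)/R.
Let x = V_GS − 0.432. Then 67.7 x² + x − 2.418 = 0, giving x = 0.182 V (positive root), so V_GS = 0.614 V.
I_D = (V_DD − V_GS)/R = (2.85 − 0.614) / 17 = 0.132 mA.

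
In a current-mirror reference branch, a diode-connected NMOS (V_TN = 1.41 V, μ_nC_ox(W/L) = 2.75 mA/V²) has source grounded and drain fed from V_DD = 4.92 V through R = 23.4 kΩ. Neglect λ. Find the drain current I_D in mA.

I_D = 0.137 mA

With gate tied to drain, V_GS = V_DS ≥ V_GS − V_TN, so the device is in saturation.
KCL at the drain: ½ k_n (V_GS − V_TN)² = (V_DD − V_GS)/R.
Let x = V_GS − 1.41. Then 32.2 x² + x − 3.51 = 0, giving x = 0.315 V (positive root), so V_GS = 1.73 V.
I_D = (V_DD − V_GS)/R = (4.92 − 1.73) / 23.4 = 0.137 mA.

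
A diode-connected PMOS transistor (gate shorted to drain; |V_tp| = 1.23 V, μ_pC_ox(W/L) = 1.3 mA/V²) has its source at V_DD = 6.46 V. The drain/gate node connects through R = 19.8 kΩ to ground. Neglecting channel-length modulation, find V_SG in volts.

V_SG = 1.83 V

With gate tied to drain, V_SG = V_SD ≥ V_SG − |V_tp|, so the device is in saturation.
KCL at the drain: ½ k_p (V_SG − |V_tp|)² = (V_DD − V_SG)/R.
Let x = V_SG − 1.23. Then 12.9 x² + x − 5.23 = 0, giving x = 0.6 V (positive root), so V_SG = 1.83 V.
I_D = (V_DD − V_SG)/R = (6.46 − 1.83) / 19.8 = 0.234 mA.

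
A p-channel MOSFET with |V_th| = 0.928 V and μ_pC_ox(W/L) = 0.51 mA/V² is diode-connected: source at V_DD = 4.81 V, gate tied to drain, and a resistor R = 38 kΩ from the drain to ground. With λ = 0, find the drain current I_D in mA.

I_D = 0.0868 mA

With gate tied to drain, V_SG = V_SD ≥ V_SG − |V_th|, so the device is in saturation.
KCL at the drain: ½ k_p (V_SG − |V_th|)² = (V_DD − V_SG)/R.
Let x = V_SG − 0.928. Then 9.69 x² + x − 3.882 = 0, giving x = 0.583 V (positive root), so V_SG = 1.51 V.
I_D = (V_DD − V_SG)/R = (4.81 − 1.51) / 38 = 0.0868 mA.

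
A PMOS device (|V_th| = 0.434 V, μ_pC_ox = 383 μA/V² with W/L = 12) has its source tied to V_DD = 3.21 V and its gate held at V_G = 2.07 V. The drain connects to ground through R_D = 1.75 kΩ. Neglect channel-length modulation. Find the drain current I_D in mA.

V_SG = V_DD − V_G = 3.21 − 2.07 = 1.14 V, so V_ov = 1.14 − 0.434 = 0.706 V.
k_p = μ_pC_ox · (W/L) = 4.596 mA/V².
Assume saturation: I_D = ½ k_p V_ov² = 0.5 × 4.596 × 0.706² = 1.15 mA, giving V_SD = V_DD − I_D R_D = 3.21 − 1.15 × 1.75 = 1.21 V.
V_SD = 1.21 V ≥ V_ov = 0.706 V, confirming saturation.

I_D = 1.15 mA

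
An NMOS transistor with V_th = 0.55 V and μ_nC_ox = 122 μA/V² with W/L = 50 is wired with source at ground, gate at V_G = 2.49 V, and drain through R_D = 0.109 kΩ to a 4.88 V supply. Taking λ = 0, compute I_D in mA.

V_GS = V_G = 2.49 V, so V_ov = 2.49 − 0.55 = 1.94 V.
k_n = μ_nC_ox · (W/L) = 6.1 mA/V².
Assume saturation: I_D = ½ k_n V_ov² = 0.5 × 6.1 × 1.94² = 11.5 mA, giving V_DS = V_DD − I_D R_D = 4.88 − 11.5 × 0.109 = 3.63 V.
V_DS = 3.63 V ≥ V_ov = 1.94 V, confirming saturation.

I_D = 11.5 mA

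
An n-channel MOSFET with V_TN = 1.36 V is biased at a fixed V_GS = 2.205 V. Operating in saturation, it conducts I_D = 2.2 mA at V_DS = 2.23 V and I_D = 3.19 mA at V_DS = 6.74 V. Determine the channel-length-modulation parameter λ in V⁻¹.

With V_GS fixed, I_D ∝ (1 + λ V_DS) in saturation, so I_D2/I_D1 = (1 + λ V_DS2)/(1 + λ V_DS1).
3.19/2.2 = 1.45 = (1 + 6.74 λ)/(1 + 2.23 λ).
Solving: λ (I_D1 V_DS2 − I_D2 V_DS1) = I_D2 − I_D1, so λ = (3.19 − 2.2) / (2.2 × 6.74 − 3.19 × 2.23) = 0.99 / 7.71 = 0.128 V⁻¹.

λ = 0.128 V⁻¹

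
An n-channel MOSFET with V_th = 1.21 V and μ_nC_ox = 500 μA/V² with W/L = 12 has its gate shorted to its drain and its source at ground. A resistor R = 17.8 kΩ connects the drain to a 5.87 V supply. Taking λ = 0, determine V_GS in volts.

With gate tied to drain, V_GS = V_DS ≥ V_GS − V_th, so the device is in saturation.
k_n = μ_nC_ox · (W/L) = 6 mA/V².
KCL at the drain: ½ k_n (V_GS − V_th)² = (V_DD − V_GS)/R.
Let x = V_GS − 1.21. Then 53.4 x² + x − 4.66 = 0, giving x = 0.286 V (positive root), so V_GS = 1.5 V.
I_D = (V_DD − V_GS)/R = (5.87 − 1.5) / 17.8 = 0.246 mA.

V_GS = 1.50 V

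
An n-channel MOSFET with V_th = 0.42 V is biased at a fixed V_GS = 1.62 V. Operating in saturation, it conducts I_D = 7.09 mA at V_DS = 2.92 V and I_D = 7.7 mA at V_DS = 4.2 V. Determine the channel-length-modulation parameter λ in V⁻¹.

With V_GS fixed, I_D ∝ (1 + λ V_DS) in saturation, so I_D2/I_D1 = (1 + λ V_DS2)/(1 + λ V_DS1).
7.7/7.09 = 1.086 = (1 + 4.2 λ)/(1 + 2.92 λ).
Solving: λ (I_D1 V_DS2 − I_D2 V_DS1) = I_D2 − I_D1, so λ = (7.7 − 7.09) / (7.09 × 4.2 − 7.7 × 2.92) = 0.61 / 7.29 = 0.0836 V⁻¹.

λ = 0.0836 V⁻¹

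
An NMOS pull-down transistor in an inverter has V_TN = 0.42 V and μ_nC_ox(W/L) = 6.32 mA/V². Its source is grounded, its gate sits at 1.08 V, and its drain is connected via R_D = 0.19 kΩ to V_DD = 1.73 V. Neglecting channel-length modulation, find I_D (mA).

V_GS = V_G = 1.08 V, so V_ov = 1.08 − 0.42 = 0.66 V.
Assume saturation: I_D = ½ k_n V_ov² = 0.5 × 6.32 × 0.66² = 1.38 mA, giving V_DS = V_DD − I_D R_D = 1.73 − 1.38 × 0.19 = 1.47 V.
V_DS = 1.47 V ≥ V_ov = 0.66 V, confirming saturation.

I_D = 1.38 mA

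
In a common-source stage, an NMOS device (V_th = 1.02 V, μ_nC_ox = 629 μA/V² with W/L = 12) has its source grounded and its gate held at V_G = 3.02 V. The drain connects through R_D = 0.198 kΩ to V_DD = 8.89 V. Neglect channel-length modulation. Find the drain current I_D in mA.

V_GS = V_G = 3.02 V, so V_ov = 3.02 − 1.02 = 2 V.
k_n = μ_nC_ox · (W/L) = 7.548 mA/V².
Assume saturation: I_D = ½ k_n V_ov² = 0.5 × 7.548 × 2² = 15.1 mA, giving V_DS = V_DD − I_D R_D = 8.89 − 15.1 × 0.198 = 5.9 V.
V_DS = 5.9 V ≥ V_ov = 2 V, confirming saturation.

I_D = 15.1 mA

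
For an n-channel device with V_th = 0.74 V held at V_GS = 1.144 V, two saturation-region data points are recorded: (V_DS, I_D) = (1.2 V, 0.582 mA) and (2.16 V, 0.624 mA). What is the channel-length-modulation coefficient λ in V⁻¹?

With V_GS fixed, I_D ∝ (1 + λ V_DS) in saturation, so I_D2/I_D1 = (1 + λ V_DS2)/(1 + λ V_DS1).
0.624/0.582 = 1.072 = (1 + 2.16 λ)/(1 + 1.2 λ).
Solving: λ (I_D1 V_DS2 − I_D2 V_DS1) = I_D2 − I_D1, so λ = (0.624 − 0.582) / (0.582 × 2.16 − 0.624 × 1.2) = 0.042 / 0.508 = 0.0826 V⁻¹.

λ = 0.0826 V⁻¹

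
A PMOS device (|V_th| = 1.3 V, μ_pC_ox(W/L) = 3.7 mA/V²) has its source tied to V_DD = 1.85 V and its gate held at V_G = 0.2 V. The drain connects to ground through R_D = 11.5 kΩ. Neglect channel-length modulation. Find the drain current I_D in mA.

V_SG = V_DD − V_G = 1.85 − 0.2 = 1.65 V, so V_ov = 1.65 − 1.3 = 0.35 V.
Assume saturation: I_D = ½ k_p V_ov² = 0.5 × 3.7 × 0.35² = 0.227 mA, giving V_SD = V_DD − I_D R_D = 1.85 − 0.227 × 11.5 = -0.756 V.
But -0.756 V < V_ov = 0.35 V, so the device is actually in triode.
In triode I_D = k_p[V_ov V_SD − ½ V_SD²] and I_D = (V_DD − V_SD)/R_D. Equating: 21.3 V_SD² − 15.89 V_SD + 1.85 = 0, giving V_SD = 0.144 V (the root below V_ov).
I_D = (1.85 − 0.144) / 11.5 = 0.148 mA.

I_D = 0.148 mA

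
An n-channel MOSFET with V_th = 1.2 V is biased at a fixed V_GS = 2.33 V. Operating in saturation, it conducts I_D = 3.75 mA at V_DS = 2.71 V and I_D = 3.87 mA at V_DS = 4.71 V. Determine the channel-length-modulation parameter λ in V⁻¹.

λ = 0.0167 V⁻¹

With V_GS fixed, I_D ∝ (1 + λ V_DS) in saturation, so I_D2/I_D1 = (1 + λ V_DS2)/(1 + λ V_DS1).
3.87/3.75 = 1.032 = (1 + 4.71 λ)/(1 + 2.71 λ).
Solving: λ (I_D1 V_DS2 − I_D2 V_DS1) = I_D2 − I_D1, so λ = (3.87 − 3.75) / (3.75 × 4.71 − 3.87 × 2.71) = 0.12 / 7.17 = 0.0167 V⁻¹.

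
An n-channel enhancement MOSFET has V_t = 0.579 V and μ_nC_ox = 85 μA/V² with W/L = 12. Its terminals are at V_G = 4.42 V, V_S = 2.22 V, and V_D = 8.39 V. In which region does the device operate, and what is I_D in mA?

V_GS = V_G − V_S = 4.42 − 2.22 = 2.2 V; V_DS = V_D − V_S = 8.39 − 2.22 = 6.17 V.
k_n = μ_nC_ox · (W/L) = 1.02 mA/V².
V_ov = V_GS − V_t = 2.2 − 0.579 = 1.62 V.
Since V_DS = 6.17 V ≥ V_ov = 1.62 V, the device is in saturation.
I_D = ½ k_n V_ov² = 0.5 × 1.02 × 1.62² = 1.34 mA.

Saturation; I_D = 1.34 mA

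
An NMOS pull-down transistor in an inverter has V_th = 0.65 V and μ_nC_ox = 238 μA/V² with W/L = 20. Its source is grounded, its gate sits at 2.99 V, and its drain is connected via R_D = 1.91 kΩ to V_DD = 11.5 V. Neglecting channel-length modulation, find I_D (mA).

I_D = 5.71 mA

V_GS = V_G = 2.99 V, so V_ov = 2.99 − 0.65 = 2.34 V.
k_n = μ_nC_ox · (W/L) = 4.76 mA/V².
Assume saturation: I_D = ½ k_n V_ov² = 0.5 × 4.76 × 2.34² = 13 mA, giving V_DS = V_DD − I_D R_D = 11.5 − 13 × 1.91 = -13.4 V.
But -13.4 V < V_ov = 2.34 V, so the device is actually in triode.
In triode I_D = k_n[V_ov V_DS − ½ V_DS²] and I_D = (V_DD − V_DS)/R_D. Equating: 4.55 V_DS² − 22.27 V_DS + 11.5 = 0, giving V_DS = 0.586 V (the root below V_ov).
I_D = (11.5 − 0.586) / 1.91 = 5.71 mA.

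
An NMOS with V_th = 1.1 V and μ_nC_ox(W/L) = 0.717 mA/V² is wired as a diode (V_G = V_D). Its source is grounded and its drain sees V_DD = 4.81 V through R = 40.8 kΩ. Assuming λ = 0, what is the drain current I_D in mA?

With gate tied to drain, V_GS = V_DS ≥ V_GS − V_th, so the device is in saturation.
KCL at the drain: ½ k_n (V_GS − V_th)² = (V_DD − V_GS)/R.
Let x = V_GS − 1.1. Then 14.6 x² + x − 3.71 = 0, giving x = 0.471 V (positive root), so V_GS = 1.57 V.
I_D = (V_DD − V_GS)/R = (4.81 − 1.57) / 40.8 = 0.0794 mA.

I_D = 0.0794 mA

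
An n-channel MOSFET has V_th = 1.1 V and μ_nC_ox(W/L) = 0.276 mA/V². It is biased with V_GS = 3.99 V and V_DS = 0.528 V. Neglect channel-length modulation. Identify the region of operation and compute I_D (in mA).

Triode; I_D = 0.383 mA

V_ov = V_GS − V_th = 3.99 − 1.1 = 2.89 V.
Since V_DS = 0.528 V < V_ov = 2.89 V, the device is in the triode region.
I_D = k_n [V_ov · V_DS − ½ V_DS²] = 0.276 × [2.89 × 0.528 − 0.5 × 0.528²] = 0.383 mA.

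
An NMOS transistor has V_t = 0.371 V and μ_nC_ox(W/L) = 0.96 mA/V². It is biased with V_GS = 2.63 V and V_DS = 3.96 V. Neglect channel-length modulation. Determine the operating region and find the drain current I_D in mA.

V_ov = V_GS − V_t = 2.63 − 0.371 = 2.26 V.
Since V_DS = 3.96 V ≥ V_ov = 2.26 V, the device is in saturation.
I_D = ½ k_n V_ov² = 0.5 × 0.96 × 2.26² = 2.45 mA.

Saturation; I_D = 2.45 mA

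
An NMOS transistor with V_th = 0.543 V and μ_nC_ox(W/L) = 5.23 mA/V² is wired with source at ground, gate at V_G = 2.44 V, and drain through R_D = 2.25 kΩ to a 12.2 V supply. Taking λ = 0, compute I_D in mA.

I_D = 5.15 mA

V_GS = V_G = 2.44 V, so V_ov = 2.44 − 0.543 = 1.9 V.
Assume saturation: I_D = ½ k_n V_ov² = 0.5 × 5.23 × 1.9² = 9.41 mA, giving V_DS = V_DD − I_D R_D = 12.2 − 9.41 × 2.25 = -8.97 V.
But -8.97 V < V_ov = 1.9 V, so the device is actually in triode.
In triode I_D = k_n[V_ov V_DS − ½ V_DS²] and I_D = (V_DD − V_DS)/R_D. Equating: 5.88 V_DS² − 23.32 V_DS + 12.2 = 0, giving V_DS = 0.62 V (the root below V_ov).
I_D = (12.2 − 0.62) / 2.25 = 5.15 mA.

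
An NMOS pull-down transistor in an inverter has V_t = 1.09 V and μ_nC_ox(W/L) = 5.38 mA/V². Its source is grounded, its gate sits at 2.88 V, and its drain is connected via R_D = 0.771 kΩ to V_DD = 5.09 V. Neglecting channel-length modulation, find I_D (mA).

I_D = 5.64 mA

V_GS = V_G = 2.88 V, so V_ov = 2.88 − 1.09 = 1.79 V.
Assume saturation: I_D = ½ k_n V_ov² = 0.5 × 5.38 × 1.79² = 8.62 mA, giving V_DS = V_DD − I_D R_D = 5.09 − 8.62 × 0.771 = -1.56 V.
But -1.56 V < V_ov = 1.79 V, so the device is actually in triode.
In triode I_D = k_n[V_ov V_DS − ½ V_DS²] and I_D = (V_DD − V_DS)/R_D. Equating: 2.07 V_DS² − 8.425 V_DS + 5.09 = 0, giving V_DS = 0.738 V (the root below V_ov).
I_D = (5.09 − 0.738) / 0.771 = 5.64 mA.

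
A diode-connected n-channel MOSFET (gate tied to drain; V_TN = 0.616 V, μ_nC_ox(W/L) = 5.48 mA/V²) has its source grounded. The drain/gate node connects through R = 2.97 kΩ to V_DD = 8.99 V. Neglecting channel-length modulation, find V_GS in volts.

With gate tied to drain, V_GS = V_DS ≥ V_GS − V_TN, so the device is in saturation.
KCL at the drain: ½ k_n (V_GS − V_TN)² = (V_DD − V_GS)/R.
Let x = V_GS − 0.616. Then 8.14 x² + x − 8.374 = 0, giving x = 0.955 V (positive root), so V_GS = 1.57 V.
I_D = (V_DD − V_GS)/R = (8.99 − 1.57) / 2.97 = 2.5 mA.

V_GS = 1.57 V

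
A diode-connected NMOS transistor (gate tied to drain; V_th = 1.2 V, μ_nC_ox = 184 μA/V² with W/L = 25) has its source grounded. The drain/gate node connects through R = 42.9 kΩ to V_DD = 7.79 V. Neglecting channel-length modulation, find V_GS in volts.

V_GS = 1.45 V

With gate tied to drain, V_GS = V_DS ≥ V_GS − V_th, so the device is in saturation.
k_n = μ_nC_ox · (W/L) = 4.6 mA/V².
KCL at the drain: ½ k_n (V_GS − V_th)² = (V_DD − V_GS)/R.
Let x = V_GS − 1.2. Then 98.7 x² + x − 6.59 = 0, giving x = 0.253 V (positive root), so V_GS = 1.45 V.
I_D = (V_DD − V_GS)/R = (7.79 − 1.45) / 42.9 = 0.148 mA.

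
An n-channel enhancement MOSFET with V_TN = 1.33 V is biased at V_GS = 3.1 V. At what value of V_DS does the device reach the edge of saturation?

V_DS,sat = 1.77 V

The boundary between triode and saturation is V_DS = V_GS − V_TN = V_ov.
V_ov = 3.1 − 1.33 = 1.77 V.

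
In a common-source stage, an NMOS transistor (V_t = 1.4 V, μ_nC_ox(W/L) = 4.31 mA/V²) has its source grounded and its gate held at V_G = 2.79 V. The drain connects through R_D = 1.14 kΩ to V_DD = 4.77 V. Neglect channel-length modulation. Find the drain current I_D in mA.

I_D = 3.46 mA

V_GS = V_G = 2.79 V, so V_ov = 2.79 − 1.4 = 1.39 V.
Assume saturation: I_D = ½ k_n V_ov² = 0.5 × 4.31 × 1.39² = 4.16 mA, giving V_DS = V_DD − I_D R_D = 4.77 − 4.16 × 1.14 = 0.0234 V.
But 0.0234 V < V_ov = 1.39 V, so the device is actually in triode.
In triode I_D = k_n[V_ov V_DS − ½ V_DS²] and I_D = (V_DD − V_DS)/R_D. Equating: 2.46 V_DS² − 7.83 V_DS + 4.77 = 0, giving V_DS = 0.82 V (the root below V_ov).
I_D = (4.77 − 0.82) / 1.14 = 3.46 mA.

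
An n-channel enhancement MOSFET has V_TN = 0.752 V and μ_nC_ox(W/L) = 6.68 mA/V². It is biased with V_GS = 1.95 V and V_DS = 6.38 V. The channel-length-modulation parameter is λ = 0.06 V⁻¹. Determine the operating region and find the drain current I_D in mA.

V_ov = V_GS − V_TN = 1.95 − 0.752 = 1.2 V.
Since V_DS = 6.38 V ≥ V_ov = 1.2 V, the device is in saturation.
I_D = ½ k_n V_ov² (1 + λ V_DS) = 0.5 × 6.68 × 1.2² × (1 + 0.06 × 6.38) = 6.63 mA.

Saturation; I_D = 6.63 mA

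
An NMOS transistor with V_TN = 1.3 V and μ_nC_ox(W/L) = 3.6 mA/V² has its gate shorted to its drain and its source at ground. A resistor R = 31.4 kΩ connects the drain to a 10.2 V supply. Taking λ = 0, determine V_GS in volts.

With gate tied to drain, V_GS = V_DS ≥ V_GS − V_TN, so the device is in saturation.
KCL at the drain: ½ k_n (V_GS − V_TN)² = (V_DD − V_GS)/R.
Let x = V_GS − 1.3. Then 56.5 x² + x − 8.9 = 0, giving x = 0.388 V (positive root), so V_GS = 1.69 V.
I_D = (V_DD − V_GS)/R = (10.2 − 1.69) / 31.4 = 0.271 mA.

V_GS = 1.69 V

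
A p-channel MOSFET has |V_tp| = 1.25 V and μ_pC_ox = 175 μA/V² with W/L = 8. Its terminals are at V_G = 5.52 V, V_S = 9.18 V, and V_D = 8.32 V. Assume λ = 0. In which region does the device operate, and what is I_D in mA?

Triode; I_D = 2.38 mA

V_SG = V_S − V_G = 9.18 − 5.52 = 3.66 V; V_SD = V_S − V_D = 9.18 − 8.32 = 0.86 V.
k_p = μ_pC_ox · (W/L) = 1.4 mA/V².
V_ov = V_SG − |V_tp| = 3.66 − 1.25 = 2.41 V.
Since V_SD = 0.86 V < V_ov = 2.41 V, the device is in the triode region.
I_D = k_p [V_ov · V_SD − ½ V_SD²] = 1.4 × [2.41 × 0.86 − 0.5 × 0.86²] = 2.38 mA.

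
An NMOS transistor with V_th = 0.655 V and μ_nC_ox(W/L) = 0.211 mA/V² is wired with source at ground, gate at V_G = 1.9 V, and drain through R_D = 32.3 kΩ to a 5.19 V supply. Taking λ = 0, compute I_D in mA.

V_GS = V_G = 1.9 V, so V_ov = 1.9 − 0.655 = 1.24 V.
Assume saturation: I_D = ½ k_n V_ov² = 0.5 × 0.211 × 1.24² = 0.164 mA, giving V_DS = V_DD − I_D R_D = 5.19 − 0.164 × 32.3 = -0.0919 V.
But -0.0919 V < V_ov = 1.24 V, so the device is actually in triode.
In triode I_D = k_n[V_ov V_DS − ½ V_DS²] and I_D = (V_DD − V_DS)/R_D. Equating: 3.41 V_DS² − 9.485 V_DS + 5.19 = 0, giving V_DS = 0.748 V (the root below V_ov).
I_D = (5.19 − 0.748) / 32.3 = 0.138 mA.

I_D = 0.138 mA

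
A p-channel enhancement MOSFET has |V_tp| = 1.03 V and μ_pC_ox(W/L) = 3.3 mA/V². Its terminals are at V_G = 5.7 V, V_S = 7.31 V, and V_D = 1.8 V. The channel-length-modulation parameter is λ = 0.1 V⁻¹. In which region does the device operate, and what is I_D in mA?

Saturation; I_D = 0.861 mA

V_SG = V_S − V_G = 7.31 − 5.7 = 1.61 V; V_SD = V_S − V_D = 7.31 − 1.8 = 5.51 V.
V_ov = V_SG − |V_tp| = 1.61 − 1.03 = 0.58 V.
Since V_SD = 5.51 V ≥ V_ov = 0.58 V, the device is in saturation.
I_D = ½ k_p V_ov² (1 + λ V_SD) = 0.5 × 3.3 × 0.58² × (1 + 0.1 × 5.51) = 0.861 mA.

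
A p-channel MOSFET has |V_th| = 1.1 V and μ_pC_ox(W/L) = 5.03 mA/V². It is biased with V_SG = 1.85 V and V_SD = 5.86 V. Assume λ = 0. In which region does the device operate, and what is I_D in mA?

V_ov = V_SG − |V_th| = 1.85 − 1.1 = 0.75 V.
Since V_SD = 5.86 V ≥ V_ov = 0.75 V, the device is in saturation.
I_D = ½ k_p V_ov² = 0.5 × 5.03 × 0.75² = 1.41 mA.

Saturation; I_D = 1.41 mA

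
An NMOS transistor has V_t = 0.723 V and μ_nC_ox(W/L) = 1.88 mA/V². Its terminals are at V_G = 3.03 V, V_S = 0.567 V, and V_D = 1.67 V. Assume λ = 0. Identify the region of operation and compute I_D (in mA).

V_GS = V_G − V_S = 3.03 − 0.567 = 2.46 V; V_DS = V_D − V_S = 1.67 − 0.567 = 1.1 V.
V_ov = V_GS − V_t = 2.46 − 0.723 = 1.74 V.
Since V_DS = 1.1 V < V_ov = 1.74 V, the device is in the triode region.
I_D = k_n [V_ov · V_DS − ½ V_DS²] = 1.88 × [1.74 × 1.1 − 0.5 × 1.1²] = 2.46 mA.

Triode; I_D = 2.46 mA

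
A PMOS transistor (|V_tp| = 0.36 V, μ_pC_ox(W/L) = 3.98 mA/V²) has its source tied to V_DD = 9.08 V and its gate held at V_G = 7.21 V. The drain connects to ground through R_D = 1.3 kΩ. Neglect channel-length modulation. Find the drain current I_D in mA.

I_D = 4.54 mA

V_SG = V_DD − V_G = 9.08 − 7.21 = 1.87 V, so V_ov = 1.87 − 0.36 = 1.51 V.
Assume saturation: I_D = ½ k_p V_ov² = 0.5 × 3.98 × 1.51² = 4.54 mA, giving V_SD = V_DD − I_D R_D = 9.08 − 4.54 × 1.3 = 3.18 V.
V_SD = 3.18 V ≥ V_ov = 1.51 V, confirming saturation.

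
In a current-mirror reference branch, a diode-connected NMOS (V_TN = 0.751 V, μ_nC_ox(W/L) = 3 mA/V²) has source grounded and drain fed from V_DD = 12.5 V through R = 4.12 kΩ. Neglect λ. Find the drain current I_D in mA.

With gate tied to drain, V_GS = V_DS ≥ V_GS − V_TN, so the device is in saturation.
KCL at the drain: ½ k_n (V_GS − V_TN)² = (V_DD − V_GS)/R.
Let x = V_GS − 0.751. Then 6.18 x² + x − 11.75 = 0, giving x = 1.3 V (positive root), so V_GS = 2.05 V.
I_D = (V_DD − V_GS)/R = (12.5 − 2.05) / 4.12 = 2.54 mA.

I_D = 2.54 mA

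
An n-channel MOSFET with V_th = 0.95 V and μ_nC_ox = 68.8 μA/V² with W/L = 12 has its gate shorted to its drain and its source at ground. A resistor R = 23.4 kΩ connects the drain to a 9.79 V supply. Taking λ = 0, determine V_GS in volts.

With gate tied to drain, V_GS = V_DS ≥ V_GS − V_th, so the device is in saturation.
k_n = μ_nC_ox · (W/L) = 0.8256 mA/V².
KCL at the drain: ½ k_n (V_GS − V_th)² = (V_DD − V_GS)/R.
Let x = V_GS − 0.95. Then 9.66 x² + x − 8.84 = 0, giving x = 0.906 V (positive root), so V_GS = 1.86 V.
I_D = (V_DD − V_GS)/R = (9.79 − 1.86) / 23.4 = 0.339 mA.

V_GS = 1.86 V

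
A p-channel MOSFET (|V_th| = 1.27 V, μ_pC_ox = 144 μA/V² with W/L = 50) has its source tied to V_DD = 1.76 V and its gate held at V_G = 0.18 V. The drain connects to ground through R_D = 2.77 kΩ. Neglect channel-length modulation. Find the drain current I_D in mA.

V_SG = V_DD − V_G = 1.76 − 0.18 = 1.58 V, so V_ov = 1.58 − 1.27 = 0.31 V.
k_p = μ_pC_ox · (W/L) = 7.2 mA/V².
Assume saturation: I_D = ½ k_p V_ov² = 0.5 × 7.2 × 0.31² = 0.346 mA, giving V_SD = V_DD − I_D R_D = 1.76 − 0.346 × 2.77 = 0.802 V.
V_SD = 0.802 V ≥ V_ov = 0.31 V, confirming saturation.

I_D = 0.346 mA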